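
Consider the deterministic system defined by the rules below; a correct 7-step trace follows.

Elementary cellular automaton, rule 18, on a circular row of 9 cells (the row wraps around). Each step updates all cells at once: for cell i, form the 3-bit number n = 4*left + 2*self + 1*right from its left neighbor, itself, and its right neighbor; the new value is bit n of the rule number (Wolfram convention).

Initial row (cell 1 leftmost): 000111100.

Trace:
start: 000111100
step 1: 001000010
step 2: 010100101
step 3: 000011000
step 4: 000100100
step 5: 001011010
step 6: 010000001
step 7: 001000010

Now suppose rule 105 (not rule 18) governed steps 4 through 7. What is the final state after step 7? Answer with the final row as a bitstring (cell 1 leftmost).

(re-executing steps 4..7 under rule 105; state before step 4: 000011000)
step 4: 111011011
step 5: 001111110
step 6: 101000010
step 7: 010011001

010011001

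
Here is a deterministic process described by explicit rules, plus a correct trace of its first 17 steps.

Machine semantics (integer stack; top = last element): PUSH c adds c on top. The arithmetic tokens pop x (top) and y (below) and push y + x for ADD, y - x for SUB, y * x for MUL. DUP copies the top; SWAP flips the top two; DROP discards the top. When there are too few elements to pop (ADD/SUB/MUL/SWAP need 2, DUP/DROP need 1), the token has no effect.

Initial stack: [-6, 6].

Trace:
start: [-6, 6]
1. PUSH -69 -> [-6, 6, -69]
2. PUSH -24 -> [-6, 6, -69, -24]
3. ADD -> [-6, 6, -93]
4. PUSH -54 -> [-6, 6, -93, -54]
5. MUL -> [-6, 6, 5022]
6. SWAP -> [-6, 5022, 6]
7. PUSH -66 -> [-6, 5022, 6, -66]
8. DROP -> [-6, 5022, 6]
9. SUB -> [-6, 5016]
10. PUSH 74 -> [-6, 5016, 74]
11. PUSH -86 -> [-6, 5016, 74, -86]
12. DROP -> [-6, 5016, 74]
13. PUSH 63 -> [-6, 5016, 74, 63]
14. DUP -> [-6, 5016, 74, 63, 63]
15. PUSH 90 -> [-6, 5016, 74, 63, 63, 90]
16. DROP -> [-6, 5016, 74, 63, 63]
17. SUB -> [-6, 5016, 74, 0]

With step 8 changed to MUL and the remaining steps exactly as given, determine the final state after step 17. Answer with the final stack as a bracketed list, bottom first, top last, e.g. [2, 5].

[-6, 5418, 74, 0]

(re-executing from step 8 with the substitution; state before step 8: [-6, 5022, 6, -66])
8. MUL -> [-6, 5022, -396]
9. SUB -> [-6, 5418]
10. PUSH 74 -> [-6, 5418, 74]
11. PUSH -86 -> [-6, 5418, 74, -86]
12. DROP -> [-6, 5418, 74]
13. PUSH 63 -> [-6, 5418, 74, 63]
14. DUP -> [-6, 5418, 74, 63, 63]
15. PUSH 90 -> [-6, 5418, 74, 63, 63, 90]
16. DROP -> [-6, 5418, 74, 63, 63]
17. SUB -> [-6, 5418, 74, 0]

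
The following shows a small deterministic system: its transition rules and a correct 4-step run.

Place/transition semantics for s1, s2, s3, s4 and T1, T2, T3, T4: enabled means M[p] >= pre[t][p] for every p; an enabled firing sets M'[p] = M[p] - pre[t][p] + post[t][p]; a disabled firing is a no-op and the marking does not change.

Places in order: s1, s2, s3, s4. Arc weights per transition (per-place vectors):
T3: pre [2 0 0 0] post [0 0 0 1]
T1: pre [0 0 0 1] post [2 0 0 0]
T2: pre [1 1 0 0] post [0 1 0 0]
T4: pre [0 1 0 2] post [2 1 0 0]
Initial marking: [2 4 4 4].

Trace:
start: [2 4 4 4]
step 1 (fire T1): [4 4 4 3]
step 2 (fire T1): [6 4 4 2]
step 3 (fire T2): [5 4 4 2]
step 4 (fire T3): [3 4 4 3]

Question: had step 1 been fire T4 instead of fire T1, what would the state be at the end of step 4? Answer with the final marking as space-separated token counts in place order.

3 4 4 2

(re-executing from step 1 with the substitution; state before step 1: [2 4 4 4])
step 1 (fire T4): [4 4 4 2]
step 2 (fire T1): [6 4 4 1]
step 3 (fire T2): [5 4 4 1]
step 4 (fire T3): [3 4 4 2]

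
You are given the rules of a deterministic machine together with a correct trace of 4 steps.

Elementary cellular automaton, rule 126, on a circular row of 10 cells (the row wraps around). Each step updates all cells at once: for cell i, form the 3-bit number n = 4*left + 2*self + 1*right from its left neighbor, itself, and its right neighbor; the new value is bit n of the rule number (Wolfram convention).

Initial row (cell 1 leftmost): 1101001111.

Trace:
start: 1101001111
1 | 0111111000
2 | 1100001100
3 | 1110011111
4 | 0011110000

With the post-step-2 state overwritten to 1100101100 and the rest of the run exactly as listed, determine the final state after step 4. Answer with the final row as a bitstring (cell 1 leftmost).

state after step 2 := 1100101100
3 | 1111111111
4 | 0000000000

0000000000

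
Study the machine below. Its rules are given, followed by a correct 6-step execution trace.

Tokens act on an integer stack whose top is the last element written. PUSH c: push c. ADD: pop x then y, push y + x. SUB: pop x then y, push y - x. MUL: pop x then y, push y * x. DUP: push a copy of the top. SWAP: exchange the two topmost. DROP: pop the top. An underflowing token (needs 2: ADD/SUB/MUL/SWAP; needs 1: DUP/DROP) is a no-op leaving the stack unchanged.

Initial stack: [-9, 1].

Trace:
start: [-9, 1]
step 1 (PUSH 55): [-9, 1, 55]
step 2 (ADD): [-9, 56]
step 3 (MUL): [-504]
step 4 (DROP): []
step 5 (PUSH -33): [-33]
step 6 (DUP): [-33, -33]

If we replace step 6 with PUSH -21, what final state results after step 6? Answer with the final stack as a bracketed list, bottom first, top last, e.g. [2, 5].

[-33, -21]

(re-executing from step 6 with the substitution; state before step 6: [-33])
step 6 (PUSH -21): [-33, -21]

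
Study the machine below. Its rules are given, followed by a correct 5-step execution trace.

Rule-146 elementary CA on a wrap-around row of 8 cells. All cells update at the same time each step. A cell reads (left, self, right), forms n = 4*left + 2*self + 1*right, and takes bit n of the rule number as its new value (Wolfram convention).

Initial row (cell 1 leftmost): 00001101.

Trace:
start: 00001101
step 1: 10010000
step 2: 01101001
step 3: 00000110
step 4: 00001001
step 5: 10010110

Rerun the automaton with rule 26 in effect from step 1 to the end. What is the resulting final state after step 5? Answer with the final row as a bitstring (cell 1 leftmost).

00010001

(re-executing steps 1..5 under rule 26; state before step 1: 00001101)
step 1: 10011000
step 2: 01110101
step 3: 01000000
step 4: 10100000
step 5: 00010001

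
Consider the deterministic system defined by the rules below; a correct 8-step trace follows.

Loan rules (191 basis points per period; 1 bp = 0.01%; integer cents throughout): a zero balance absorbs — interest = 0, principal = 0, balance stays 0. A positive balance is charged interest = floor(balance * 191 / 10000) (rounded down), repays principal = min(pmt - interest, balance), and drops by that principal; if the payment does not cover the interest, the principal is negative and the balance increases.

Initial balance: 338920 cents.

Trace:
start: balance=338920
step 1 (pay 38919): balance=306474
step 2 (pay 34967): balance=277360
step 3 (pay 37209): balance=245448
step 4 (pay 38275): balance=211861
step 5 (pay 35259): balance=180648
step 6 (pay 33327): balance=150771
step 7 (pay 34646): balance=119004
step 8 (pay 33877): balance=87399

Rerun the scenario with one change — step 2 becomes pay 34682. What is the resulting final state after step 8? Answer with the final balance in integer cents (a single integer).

87719

(re-executing from step 2 with the substitution; state before step 2: balance=306474)
step 2 (pay 34682): balance=277645
step 3 (pay 37209): balance=245739
step 4 (pay 38275): balance=212157
step 5 (pay 35259): balance=180950
step 6 (pay 33327): balance=151079
step 7 (pay 34646): balance=119318
step 8 (pay 33877): balance=87719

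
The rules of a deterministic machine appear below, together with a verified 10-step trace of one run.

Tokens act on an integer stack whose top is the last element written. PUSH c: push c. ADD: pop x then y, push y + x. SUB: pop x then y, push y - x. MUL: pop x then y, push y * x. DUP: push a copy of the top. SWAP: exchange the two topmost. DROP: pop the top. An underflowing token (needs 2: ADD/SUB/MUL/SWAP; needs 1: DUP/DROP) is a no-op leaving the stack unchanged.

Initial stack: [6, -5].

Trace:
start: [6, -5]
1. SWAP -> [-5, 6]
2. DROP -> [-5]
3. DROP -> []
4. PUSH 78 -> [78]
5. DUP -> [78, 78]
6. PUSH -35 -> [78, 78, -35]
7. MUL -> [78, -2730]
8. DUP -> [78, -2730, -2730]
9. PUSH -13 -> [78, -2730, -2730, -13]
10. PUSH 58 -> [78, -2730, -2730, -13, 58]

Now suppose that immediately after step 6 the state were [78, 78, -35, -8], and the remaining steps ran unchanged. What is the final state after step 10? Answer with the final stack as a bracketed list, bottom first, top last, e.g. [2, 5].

state after step 6 := [78, 78, -35, -8]
7. MUL -> [78, 78, 280]
8. DUP -> [78, 78, 280, 280]
9. PUSH -13 -> [78, 78, 280, 280, -13]
10. PUSH 58 -> [78, 78, 280, 280, -13, 58]

[78, 78, 280, 280, -13, 58]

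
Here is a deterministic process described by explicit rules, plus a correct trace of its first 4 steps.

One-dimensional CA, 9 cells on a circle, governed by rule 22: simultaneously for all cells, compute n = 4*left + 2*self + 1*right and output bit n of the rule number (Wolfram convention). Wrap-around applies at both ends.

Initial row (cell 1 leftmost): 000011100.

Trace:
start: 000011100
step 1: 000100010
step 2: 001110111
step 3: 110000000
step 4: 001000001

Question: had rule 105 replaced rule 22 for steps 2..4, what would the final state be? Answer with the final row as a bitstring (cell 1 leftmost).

111001001

(re-executing steps 2..4 under rule 105; state before step 2: 000100010)
step 2: 110001000
step 3: 110100010
step 4: 111001001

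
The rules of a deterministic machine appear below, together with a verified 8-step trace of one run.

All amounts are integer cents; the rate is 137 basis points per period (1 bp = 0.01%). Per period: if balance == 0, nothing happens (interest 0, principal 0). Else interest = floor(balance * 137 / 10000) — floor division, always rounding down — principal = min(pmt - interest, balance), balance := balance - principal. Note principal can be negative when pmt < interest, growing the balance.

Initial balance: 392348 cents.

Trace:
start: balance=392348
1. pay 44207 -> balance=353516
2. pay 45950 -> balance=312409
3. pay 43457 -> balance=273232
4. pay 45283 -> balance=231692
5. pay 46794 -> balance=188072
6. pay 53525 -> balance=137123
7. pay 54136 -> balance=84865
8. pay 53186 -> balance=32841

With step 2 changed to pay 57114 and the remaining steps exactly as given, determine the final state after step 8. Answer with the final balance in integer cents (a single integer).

(re-executing from step 2 with the substitution; state before step 2: balance=353516)
2. pay 57114 -> balance=301245
3. pay 43457 -> balance=261915
4. pay 45283 -> balance=220220
5. pay 46794 -> balance=176443
6. pay 53525 -> balance=125335
7. pay 54136 -> balance=72916
8. pay 53186 -> balance=20728

20728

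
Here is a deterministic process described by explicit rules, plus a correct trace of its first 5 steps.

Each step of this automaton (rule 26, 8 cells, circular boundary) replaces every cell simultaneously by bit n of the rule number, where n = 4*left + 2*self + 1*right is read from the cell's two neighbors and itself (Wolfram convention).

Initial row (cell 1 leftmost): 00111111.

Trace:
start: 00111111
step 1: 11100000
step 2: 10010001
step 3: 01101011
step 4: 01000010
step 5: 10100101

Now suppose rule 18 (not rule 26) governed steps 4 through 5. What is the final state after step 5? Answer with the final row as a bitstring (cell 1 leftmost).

(re-executing steps 4..5 under rule 18; state before step 4: 01101011)
step 4: 00000000
step 5: 00000000

00000000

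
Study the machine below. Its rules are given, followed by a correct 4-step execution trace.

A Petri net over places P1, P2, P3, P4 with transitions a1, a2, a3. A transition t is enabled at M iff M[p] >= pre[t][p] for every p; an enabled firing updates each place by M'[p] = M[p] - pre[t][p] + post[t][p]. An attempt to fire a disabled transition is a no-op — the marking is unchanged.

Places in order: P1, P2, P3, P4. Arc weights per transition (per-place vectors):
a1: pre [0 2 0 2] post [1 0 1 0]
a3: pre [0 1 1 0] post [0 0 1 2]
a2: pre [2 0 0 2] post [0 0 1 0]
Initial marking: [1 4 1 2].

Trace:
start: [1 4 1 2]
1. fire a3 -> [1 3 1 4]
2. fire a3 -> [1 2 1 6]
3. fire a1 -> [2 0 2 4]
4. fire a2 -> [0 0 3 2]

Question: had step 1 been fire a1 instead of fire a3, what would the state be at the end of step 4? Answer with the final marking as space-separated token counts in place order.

(re-executing from step 1 with the substitution; state before step 1: [1 4 1 2])
1. fire a1 -> [2 2 2 0]
2. fire a3 -> [2 1 2 2]
3. fire a1 -> [2 1 2 2]
4. fire a2 -> [0 1 3 0]

0 1 3 0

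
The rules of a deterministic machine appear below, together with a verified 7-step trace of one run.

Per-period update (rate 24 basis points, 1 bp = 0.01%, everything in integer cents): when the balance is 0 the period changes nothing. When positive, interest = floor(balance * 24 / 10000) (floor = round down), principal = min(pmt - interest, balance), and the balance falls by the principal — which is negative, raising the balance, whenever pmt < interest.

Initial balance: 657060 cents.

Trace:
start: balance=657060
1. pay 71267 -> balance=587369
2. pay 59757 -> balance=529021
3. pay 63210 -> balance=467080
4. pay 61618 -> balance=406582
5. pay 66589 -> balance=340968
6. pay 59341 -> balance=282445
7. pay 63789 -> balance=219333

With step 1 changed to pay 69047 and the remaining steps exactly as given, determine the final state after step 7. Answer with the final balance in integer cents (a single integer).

(re-executing from step 1 with the substitution; state before step 1: balance=657060)
1. pay 69047 -> balance=589589
2. pay 59757 -> balance=531247
3. pay 63210 -> balance=469311
4. pay 61618 -> balance=408819
5. pay 66589 -> balance=343211
6. pay 59341 -> balance=284693
7. pay 63789 -> balance=221587

221587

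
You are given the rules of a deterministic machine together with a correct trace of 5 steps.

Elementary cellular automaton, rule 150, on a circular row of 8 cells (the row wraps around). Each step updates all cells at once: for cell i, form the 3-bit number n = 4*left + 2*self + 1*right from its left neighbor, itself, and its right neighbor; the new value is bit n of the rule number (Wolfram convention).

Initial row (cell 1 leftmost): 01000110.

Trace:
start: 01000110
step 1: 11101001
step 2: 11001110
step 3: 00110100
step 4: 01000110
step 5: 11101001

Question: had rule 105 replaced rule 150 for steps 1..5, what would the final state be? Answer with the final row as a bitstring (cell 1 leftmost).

00010110

(re-executing steps 1..5 under rule 105; state before step 1: 01000110)
step 1: 00010110
step 2: 11001110
step 3: 11001011
step 4: 01000110
step 5: 00010110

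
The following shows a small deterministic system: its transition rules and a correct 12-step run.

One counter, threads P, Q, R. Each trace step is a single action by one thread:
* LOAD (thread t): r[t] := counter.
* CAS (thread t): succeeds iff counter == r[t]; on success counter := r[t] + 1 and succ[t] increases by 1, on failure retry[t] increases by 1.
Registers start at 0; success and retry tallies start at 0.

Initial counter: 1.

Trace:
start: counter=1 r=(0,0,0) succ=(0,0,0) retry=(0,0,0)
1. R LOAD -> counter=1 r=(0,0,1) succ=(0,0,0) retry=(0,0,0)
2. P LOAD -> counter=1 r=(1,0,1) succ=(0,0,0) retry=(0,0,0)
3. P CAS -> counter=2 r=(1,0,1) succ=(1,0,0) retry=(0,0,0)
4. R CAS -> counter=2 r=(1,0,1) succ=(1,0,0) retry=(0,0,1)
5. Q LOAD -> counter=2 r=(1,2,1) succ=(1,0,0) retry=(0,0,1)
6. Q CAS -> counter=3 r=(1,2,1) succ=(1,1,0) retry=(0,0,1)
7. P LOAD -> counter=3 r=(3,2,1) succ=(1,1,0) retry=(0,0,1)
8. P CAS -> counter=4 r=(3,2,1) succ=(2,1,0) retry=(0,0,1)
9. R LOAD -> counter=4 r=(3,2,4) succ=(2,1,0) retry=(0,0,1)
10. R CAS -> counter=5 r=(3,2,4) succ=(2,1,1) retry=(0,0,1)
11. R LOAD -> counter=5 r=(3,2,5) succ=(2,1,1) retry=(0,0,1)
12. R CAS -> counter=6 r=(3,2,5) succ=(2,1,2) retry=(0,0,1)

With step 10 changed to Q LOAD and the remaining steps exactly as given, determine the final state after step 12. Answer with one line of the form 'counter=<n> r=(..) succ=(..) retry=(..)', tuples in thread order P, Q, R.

(re-executing from step 10 with the substitution; state before step 10: counter=4 r=(3,2,4) succ=(2,1,0) retry=(0,0,1))
10. Q LOAD -> counter=4 r=(3,4,4) succ=(2,1,0) retry=(0,0,1)
11. R LOAD -> counter=4 r=(3,4,4) succ=(2,1,0) retry=(0,0,1)
12. R CAS -> counter=5 r=(3,4,4) succ=(2,1,1) retry=(0,0,1)

counter=5 r=(3,4,4) succ=(2,1,1) retry=(0,0,1)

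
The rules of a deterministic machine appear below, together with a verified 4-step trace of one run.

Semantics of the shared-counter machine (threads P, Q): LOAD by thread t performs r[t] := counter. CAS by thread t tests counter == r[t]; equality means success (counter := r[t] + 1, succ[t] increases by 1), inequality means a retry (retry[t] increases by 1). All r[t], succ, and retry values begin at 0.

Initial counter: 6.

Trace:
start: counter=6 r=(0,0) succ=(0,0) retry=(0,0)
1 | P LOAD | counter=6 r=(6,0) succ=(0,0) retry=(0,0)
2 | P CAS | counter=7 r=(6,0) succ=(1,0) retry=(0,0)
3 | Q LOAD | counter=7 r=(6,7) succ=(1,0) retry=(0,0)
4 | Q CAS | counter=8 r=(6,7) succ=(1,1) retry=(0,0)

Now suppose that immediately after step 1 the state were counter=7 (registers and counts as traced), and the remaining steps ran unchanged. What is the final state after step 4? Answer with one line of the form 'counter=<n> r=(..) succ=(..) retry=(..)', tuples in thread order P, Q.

state after step 1 := counter=7 r=(6,0) succ=(0,0) retry=(0,0)
2 | P CAS | counter=7 r=(6,0) succ=(0,0) retry=(1,0)
3 | Q LOAD | counter=7 r=(6,7) succ=(0,0) retry=(1,0)
4 | Q CAS | counter=8 r=(6,7) succ=(0,1) retry=(1,0)

counter=8 r=(6,7) succ=(0,1) retry=(1,0)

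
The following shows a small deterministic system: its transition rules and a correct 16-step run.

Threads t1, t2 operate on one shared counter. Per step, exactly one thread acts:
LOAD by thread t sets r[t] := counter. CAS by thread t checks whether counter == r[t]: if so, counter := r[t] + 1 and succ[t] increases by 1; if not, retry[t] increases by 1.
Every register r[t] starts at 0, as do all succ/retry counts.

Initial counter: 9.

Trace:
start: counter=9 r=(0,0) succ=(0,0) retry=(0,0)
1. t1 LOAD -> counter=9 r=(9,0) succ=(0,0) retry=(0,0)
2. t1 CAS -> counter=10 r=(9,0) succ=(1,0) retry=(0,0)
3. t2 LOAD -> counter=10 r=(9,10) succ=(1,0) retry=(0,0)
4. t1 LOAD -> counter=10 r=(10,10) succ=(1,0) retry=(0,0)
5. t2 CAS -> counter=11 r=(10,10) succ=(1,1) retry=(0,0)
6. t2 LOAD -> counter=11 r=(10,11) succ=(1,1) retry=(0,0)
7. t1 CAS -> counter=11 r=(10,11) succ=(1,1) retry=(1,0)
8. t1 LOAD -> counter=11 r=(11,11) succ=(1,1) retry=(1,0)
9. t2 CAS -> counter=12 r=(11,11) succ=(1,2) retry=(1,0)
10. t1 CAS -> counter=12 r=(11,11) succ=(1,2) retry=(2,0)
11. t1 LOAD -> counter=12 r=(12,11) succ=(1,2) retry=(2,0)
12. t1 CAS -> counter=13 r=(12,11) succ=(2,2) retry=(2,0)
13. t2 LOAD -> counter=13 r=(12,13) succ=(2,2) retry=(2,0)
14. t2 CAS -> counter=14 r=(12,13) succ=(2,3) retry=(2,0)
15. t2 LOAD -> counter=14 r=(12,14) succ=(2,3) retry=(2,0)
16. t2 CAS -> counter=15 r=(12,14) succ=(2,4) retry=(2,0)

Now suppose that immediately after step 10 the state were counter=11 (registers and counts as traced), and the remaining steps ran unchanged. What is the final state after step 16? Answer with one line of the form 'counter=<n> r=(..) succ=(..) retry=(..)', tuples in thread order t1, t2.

state after step 10 := counter=11 r=(11,11) succ=(1,2) retry=(2,0)
11. t1 LOAD -> counter=11 r=(11,11) succ=(1,2) retry=(2,0)
12. t1 CAS -> counter=12 r=(11,11) succ=(2,2) retry=(2,0)
13. t2 LOAD -> counter=12 r=(11,12) succ=(2,2) retry=(2,0)
14. t2 CAS -> counter=13 r=(11,12) succ=(2,3) retry=(2,0)
15. t2 LOAD -> counter=13 r=(11,13) succ=(2,3) retry=(2,0)
16. t2 CAS -> counter=14 r=(11,13) succ=(2,4) retry=(2,0)

counter=14 r=(11,13) succ=(2,4) retry=(2,0)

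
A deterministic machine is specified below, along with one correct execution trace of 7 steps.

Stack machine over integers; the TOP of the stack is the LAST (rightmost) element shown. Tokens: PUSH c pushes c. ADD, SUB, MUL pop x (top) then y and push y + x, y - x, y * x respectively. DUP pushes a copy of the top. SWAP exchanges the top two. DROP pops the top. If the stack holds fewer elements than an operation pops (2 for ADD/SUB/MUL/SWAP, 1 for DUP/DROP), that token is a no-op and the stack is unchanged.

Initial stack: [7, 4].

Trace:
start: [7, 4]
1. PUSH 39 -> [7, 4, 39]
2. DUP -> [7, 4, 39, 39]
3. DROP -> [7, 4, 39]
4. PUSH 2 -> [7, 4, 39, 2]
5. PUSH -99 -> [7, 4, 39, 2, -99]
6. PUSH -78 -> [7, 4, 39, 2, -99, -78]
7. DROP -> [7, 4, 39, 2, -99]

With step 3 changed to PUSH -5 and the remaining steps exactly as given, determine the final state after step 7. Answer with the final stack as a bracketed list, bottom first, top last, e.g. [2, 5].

[7, 4, 39, 39, -5, 2, -99]

(re-executing from step 3 with the substitution; state before step 3: [7, 4, 39, 39])
3. PUSH -5 -> [7, 4, 39, 39, -5]
4. PUSH 2 -> [7, 4, 39, 39, -5, 2]
5. PUSH -99 -> [7, 4, 39, 39, -5, 2, -99]
6. PUSH -78 -> [7, 4, 39, 39, -5, 2, -99, -78]
7. DROP -> [7, 4, 39, 39, -5, 2, -99]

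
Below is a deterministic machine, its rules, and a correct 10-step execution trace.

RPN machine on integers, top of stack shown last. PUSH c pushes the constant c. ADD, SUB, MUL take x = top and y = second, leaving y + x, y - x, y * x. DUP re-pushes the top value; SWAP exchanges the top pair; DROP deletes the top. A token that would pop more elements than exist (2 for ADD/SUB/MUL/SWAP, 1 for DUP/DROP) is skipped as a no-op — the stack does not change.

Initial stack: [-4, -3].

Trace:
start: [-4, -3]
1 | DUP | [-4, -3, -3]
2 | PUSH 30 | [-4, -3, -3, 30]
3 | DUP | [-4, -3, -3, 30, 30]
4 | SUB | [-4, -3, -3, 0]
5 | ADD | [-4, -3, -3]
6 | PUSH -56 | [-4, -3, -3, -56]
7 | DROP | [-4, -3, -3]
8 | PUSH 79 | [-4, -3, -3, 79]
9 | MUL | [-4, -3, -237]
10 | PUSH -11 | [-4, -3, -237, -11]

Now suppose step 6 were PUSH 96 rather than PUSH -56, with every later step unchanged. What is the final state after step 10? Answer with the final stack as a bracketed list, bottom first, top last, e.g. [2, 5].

[-4, -3, -237, -11]

(re-executing from step 6 with the substitution; state before step 6: [-4, -3, -3])
6 | PUSH 96 | [-4, -3, -3, 96]
7 | DROP | [-4, -3, -3]
8 | PUSH 79 | [-4, -3, -3, 79]
9 | MUL | [-4, -3, -237]
10 | PUSH -11 | [-4, -3, -237, -11]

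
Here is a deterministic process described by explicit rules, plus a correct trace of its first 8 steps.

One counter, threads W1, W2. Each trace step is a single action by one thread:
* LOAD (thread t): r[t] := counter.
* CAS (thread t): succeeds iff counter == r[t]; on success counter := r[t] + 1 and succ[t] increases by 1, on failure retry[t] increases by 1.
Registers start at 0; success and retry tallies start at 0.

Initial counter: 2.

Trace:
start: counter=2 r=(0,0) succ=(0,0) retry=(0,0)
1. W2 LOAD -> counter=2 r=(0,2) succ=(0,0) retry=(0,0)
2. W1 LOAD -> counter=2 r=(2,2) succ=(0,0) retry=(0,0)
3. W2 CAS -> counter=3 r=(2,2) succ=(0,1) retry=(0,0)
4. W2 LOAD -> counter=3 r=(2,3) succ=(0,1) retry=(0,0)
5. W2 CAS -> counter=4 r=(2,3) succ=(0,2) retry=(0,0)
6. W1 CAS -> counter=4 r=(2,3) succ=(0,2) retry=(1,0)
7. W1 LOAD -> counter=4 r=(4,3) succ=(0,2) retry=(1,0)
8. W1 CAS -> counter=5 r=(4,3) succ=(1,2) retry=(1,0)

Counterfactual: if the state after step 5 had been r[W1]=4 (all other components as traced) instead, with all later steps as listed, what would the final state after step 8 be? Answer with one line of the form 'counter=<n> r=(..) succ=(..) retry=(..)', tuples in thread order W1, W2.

state after step 5 := counter=4 r=(4,3) succ=(0,2) retry=(0,0)
6. W1 CAS -> counter=5 r=(4,3) succ=(1,2) retry=(0,0)
7. W1 LOAD -> counter=5 r=(5,3) succ=(1,2) retry=(0,0)
8. W1 CAS -> counter=6 r=(5,3) succ=(2,2) retry=(0,0)

counter=6 r=(5,3) succ=(2,2) retry=(0,0)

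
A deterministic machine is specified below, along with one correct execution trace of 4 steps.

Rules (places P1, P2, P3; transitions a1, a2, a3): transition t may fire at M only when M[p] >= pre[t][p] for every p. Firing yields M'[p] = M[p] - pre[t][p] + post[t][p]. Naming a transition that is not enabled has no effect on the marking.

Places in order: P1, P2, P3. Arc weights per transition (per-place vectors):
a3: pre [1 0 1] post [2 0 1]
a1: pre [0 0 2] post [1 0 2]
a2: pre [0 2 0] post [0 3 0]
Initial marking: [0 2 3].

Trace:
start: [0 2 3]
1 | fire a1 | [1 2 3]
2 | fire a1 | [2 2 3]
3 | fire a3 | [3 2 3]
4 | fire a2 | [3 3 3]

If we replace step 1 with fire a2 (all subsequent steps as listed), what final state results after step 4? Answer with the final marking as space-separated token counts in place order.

2 4 3

(re-executing from step 1 with the substitution; state before step 1: [0 2 3])
1 | fire a2 | [0 3 3]
2 | fire a1 | [1 3 3]
3 | fire a3 | [2 3 3]
4 | fire a2 | [2 4 3]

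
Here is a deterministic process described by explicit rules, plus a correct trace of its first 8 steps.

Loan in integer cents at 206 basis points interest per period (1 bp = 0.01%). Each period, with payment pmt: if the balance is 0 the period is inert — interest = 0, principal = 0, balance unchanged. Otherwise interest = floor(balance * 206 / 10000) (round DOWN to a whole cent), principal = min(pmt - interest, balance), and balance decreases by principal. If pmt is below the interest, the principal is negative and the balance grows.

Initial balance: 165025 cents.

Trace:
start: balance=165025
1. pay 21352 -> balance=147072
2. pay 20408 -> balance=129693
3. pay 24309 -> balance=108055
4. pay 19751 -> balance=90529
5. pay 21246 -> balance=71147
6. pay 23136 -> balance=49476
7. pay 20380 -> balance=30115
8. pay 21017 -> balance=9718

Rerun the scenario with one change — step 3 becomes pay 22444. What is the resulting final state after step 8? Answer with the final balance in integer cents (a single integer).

11785

(re-executing from step 3 with the substitution; state before step 3: balance=129693)
3. pay 22444 -> balance=109920
4. pay 19751 -> balance=92433
5. pay 21246 -> balance=73091
6. pay 23136 -> balance=51460
7. pay 20380 -> balance=32140
8. pay 21017 -> balance=11785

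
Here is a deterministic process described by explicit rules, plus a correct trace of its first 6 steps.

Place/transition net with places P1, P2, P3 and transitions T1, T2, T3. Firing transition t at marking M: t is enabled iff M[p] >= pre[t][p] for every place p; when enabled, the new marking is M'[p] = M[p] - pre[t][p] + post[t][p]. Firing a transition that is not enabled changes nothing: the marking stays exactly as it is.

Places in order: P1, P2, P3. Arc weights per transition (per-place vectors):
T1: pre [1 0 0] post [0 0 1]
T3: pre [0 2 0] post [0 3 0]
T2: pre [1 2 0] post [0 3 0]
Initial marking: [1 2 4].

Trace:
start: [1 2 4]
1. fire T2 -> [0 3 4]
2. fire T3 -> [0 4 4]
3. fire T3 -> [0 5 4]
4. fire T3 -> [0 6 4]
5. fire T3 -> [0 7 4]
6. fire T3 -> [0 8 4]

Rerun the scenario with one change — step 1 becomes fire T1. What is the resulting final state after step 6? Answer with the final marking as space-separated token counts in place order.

0 7 5

(re-executing from step 1 with the substitution; state before step 1: [1 2 4])
1. fire T1 -> [0 2 5]
2. fire T3 -> [0 3 5]
3. fire T3 -> [0 4 5]
4. fire T3 -> [0 5 5]
5. fire T3 -> [0 6 5]
6. fire T3 -> [0 7 5]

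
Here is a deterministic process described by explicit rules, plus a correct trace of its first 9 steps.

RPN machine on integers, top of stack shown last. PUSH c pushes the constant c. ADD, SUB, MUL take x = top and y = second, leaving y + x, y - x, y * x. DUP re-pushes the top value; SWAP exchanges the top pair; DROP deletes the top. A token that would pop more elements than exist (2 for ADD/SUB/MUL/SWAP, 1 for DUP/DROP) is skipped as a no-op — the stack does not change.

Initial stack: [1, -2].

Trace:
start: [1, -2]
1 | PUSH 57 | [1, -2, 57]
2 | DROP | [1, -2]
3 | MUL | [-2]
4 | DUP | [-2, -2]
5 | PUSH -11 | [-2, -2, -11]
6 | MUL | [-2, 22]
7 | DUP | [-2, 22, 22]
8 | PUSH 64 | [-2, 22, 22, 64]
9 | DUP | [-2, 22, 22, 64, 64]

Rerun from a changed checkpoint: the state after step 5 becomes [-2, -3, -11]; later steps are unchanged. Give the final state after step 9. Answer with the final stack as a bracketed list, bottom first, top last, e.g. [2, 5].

[-2, 33, 33, 64, 64]

state after step 5 := [-2, -3, -11]
6 | MUL | [-2, 33]
7 | DUP | [-2, 33, 33]
8 | PUSH 64 | [-2, 33, 33, 64]
9 | DUP | [-2, 33, 33, 64, 64]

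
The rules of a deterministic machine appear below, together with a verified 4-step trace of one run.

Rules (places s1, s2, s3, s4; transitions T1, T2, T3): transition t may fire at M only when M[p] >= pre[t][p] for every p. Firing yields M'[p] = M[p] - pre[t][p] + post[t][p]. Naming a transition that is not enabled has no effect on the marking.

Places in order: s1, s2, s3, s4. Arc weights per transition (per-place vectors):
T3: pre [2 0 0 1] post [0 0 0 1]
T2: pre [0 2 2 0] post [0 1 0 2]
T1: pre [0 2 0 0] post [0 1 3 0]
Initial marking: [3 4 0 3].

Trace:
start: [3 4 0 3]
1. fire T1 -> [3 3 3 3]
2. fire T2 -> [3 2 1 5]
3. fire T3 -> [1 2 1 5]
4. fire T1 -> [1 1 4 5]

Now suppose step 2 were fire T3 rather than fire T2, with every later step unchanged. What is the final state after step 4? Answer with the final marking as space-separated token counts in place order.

1 2 6 3

(re-executing from step 2 with the substitution; state before step 2: [3 3 3 3])
2. fire T3 -> [1 3 3 3]
3. fire T3 -> [1 3 3 3]
4. fire T1 -> [1 2 6 3]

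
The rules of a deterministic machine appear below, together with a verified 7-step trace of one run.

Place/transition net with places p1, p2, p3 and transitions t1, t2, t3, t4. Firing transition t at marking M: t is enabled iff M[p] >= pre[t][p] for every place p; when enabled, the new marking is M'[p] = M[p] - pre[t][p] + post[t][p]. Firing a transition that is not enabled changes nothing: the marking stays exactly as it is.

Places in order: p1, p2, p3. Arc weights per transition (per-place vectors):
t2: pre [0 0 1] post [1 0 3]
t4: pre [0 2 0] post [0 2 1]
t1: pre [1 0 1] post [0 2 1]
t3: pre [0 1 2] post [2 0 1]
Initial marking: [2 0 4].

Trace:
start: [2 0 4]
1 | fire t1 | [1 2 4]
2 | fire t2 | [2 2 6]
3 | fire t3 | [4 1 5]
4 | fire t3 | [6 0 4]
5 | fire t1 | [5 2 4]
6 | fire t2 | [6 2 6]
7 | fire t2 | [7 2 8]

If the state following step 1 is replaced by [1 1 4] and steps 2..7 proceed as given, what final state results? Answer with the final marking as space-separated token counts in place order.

5 2 9

state after step 1 := [1 1 4]
2 | fire t2 | [2 1 6]
3 | fire t3 | [4 0 5]
4 | fire t3 | [4 0 5]
5 | fire t1 | [3 2 5]
6 | fire t2 | [4 2 7]
7 | fire t2 | [5 2 9]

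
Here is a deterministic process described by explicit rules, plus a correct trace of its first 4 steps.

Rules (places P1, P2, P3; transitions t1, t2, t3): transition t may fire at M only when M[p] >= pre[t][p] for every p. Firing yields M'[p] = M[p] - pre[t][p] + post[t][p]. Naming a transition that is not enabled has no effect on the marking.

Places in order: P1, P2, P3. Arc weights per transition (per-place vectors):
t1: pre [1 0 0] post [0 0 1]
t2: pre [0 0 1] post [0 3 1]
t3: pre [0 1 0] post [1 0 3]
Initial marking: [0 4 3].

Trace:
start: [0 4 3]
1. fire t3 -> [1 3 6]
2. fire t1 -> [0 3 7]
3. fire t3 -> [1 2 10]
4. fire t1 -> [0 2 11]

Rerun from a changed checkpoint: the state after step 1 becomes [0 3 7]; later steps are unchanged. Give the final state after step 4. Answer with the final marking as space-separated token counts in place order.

state after step 1 := [0 3 7]
2. fire t1 -> [0 3 7]
3. fire t3 -> [1 2 10]
4. fire t1 -> [0 2 11]

0 2 11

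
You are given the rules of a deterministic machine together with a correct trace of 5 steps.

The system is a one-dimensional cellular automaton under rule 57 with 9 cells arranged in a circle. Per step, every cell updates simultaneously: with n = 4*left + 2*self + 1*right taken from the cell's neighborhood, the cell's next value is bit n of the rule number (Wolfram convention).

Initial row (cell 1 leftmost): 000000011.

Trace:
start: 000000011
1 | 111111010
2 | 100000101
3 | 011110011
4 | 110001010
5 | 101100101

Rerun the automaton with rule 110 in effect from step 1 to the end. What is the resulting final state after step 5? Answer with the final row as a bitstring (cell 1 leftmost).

(re-executing steps 1..5 under rule 110; state before step 1: 000000011)
1 | 000000111
2 | 000001101
3 | 000011111
4 | 000110001
5 | 001110011

001110011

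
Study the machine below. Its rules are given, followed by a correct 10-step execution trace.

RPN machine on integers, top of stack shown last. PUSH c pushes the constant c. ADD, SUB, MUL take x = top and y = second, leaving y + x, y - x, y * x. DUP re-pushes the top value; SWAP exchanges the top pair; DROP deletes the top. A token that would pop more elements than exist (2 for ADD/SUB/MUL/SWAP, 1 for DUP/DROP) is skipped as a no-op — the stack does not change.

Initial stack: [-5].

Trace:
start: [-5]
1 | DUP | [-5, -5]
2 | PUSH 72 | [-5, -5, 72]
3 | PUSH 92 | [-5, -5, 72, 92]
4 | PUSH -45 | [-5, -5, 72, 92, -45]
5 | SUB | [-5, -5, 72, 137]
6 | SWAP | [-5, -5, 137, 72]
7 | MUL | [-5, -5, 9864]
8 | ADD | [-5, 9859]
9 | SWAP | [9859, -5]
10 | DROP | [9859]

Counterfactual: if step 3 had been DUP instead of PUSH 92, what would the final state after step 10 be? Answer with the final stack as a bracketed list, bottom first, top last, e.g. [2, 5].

(re-executing from step 3 with the substitution; state before step 3: [-5, -5, 72])
3 | DUP | [-5, -5, 72, 72]
4 | PUSH -45 | [-5, -5, 72, 72, -45]
5 | SUB | [-5, -5, 72, 117]
6 | SWAP | [-5, -5, 117, 72]
7 | MUL | [-5, -5, 8424]
8 | ADD | [-5, 8419]
9 | SWAP | [8419, -5]
10 | DROP | [8419]

[8419]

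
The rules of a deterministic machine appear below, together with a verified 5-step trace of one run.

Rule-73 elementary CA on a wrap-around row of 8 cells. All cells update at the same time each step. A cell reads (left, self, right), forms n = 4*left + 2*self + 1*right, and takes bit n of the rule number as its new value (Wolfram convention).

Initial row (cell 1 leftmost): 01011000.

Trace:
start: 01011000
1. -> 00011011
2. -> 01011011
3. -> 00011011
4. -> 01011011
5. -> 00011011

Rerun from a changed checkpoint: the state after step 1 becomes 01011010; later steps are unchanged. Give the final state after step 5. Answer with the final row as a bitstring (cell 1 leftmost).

state after step 1 := 01011010
2. -> 00011000
3. -> 11011011
4. -> 01011010
5. -> 00011000

00011000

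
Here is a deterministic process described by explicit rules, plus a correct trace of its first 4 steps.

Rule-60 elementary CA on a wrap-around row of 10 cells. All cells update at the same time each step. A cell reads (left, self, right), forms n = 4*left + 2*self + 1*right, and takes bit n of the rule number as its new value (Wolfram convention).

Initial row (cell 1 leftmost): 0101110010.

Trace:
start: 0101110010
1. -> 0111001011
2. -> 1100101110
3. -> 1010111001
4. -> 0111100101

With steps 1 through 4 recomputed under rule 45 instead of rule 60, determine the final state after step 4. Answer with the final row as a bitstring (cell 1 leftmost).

(re-executing steps 1..4 under rule 45; state before step 1: 0101110010)
1. -> 0111000010
2. -> 0100011010
3. -> 0101010110
4. -> 0111111100

0111111100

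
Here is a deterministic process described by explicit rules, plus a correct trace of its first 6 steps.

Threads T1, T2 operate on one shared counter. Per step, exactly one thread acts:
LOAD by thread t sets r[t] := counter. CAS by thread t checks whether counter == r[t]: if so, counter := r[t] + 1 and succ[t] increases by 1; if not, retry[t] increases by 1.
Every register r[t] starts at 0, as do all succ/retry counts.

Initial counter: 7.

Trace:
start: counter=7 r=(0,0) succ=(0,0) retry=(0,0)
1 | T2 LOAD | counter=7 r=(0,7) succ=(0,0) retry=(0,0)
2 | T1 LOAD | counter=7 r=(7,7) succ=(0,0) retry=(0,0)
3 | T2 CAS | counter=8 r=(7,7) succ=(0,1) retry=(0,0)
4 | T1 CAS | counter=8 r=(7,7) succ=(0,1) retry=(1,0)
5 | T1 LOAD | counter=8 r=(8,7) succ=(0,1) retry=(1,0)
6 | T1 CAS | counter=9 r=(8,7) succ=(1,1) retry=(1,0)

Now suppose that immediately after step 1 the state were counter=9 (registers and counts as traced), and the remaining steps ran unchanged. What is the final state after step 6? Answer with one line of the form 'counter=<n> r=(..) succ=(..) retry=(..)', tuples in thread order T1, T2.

state after step 1 := counter=9 r=(0,7) succ=(0,0) retry=(0,0)
2 | T1 LOAD | counter=9 r=(9,7) succ=(0,0) retry=(0,0)
3 | T2 CAS | counter=9 r=(9,7) succ=(0,0) retry=(0,1)
4 | T1 CAS | counter=10 r=(9,7) succ=(1,0) retry=(0,1)
5 | T1 LOAD | counter=10 r=(10,7) succ=(1,0) retry=(0,1)
6 | T1 CAS | counter=11 r=(10,7) succ=(2,0) retry=(0,1)

counter=11 r=(10,7) succ=(2,0) retry=(0,1)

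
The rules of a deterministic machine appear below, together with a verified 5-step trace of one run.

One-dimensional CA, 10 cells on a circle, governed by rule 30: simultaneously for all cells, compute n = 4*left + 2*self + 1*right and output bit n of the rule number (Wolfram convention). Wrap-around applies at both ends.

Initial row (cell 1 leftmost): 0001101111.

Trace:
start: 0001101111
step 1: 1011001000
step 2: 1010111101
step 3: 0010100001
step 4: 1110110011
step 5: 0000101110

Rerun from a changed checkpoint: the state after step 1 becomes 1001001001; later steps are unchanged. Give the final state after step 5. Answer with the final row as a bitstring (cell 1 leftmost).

1001000001

state after step 1 := 1001001001
step 2: 0111111111
step 3: 0100000000
step 4: 1110000000
step 5: 1001000001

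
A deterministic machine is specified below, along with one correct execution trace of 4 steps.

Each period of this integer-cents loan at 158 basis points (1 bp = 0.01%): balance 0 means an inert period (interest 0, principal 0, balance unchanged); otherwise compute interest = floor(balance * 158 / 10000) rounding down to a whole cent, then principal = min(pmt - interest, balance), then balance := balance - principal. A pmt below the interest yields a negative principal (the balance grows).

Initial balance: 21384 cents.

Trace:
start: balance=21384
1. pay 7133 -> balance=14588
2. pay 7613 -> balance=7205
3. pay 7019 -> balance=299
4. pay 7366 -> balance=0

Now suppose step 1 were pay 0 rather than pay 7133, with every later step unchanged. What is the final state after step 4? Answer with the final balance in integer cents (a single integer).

415

(re-executing from step 1 with the substitution; state before step 1: balance=21384)
1. pay 0 -> balance=21721
2. pay 7613 -> balance=14451
3. pay 7019 -> balance=7660
4. pay 7366 -> balance=415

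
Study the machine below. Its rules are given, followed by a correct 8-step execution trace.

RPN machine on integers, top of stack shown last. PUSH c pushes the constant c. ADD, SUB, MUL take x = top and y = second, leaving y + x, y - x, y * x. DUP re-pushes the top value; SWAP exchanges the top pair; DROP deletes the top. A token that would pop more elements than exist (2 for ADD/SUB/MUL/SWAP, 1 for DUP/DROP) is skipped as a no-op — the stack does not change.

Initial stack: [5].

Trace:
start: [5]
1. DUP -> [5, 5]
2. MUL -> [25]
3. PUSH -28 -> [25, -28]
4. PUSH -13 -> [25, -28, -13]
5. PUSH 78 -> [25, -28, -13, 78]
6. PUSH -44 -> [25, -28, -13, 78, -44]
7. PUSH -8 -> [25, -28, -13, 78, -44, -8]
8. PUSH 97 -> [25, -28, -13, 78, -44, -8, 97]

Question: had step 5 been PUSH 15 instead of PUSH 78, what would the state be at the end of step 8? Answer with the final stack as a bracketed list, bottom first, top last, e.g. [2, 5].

(re-executing from step 5 with the substitution; state before step 5: [25, -28, -13])
5. PUSH 15 -> [25, -28, -13, 15]
6. PUSH -44 -> [25, -28, -13, 15, -44]
7. PUSH -8 -> [25, -28, -13, 15, -44, -8]
8. PUSH 97 -> [25, -28, -13, 15, -44, -8, 97]

[25, -28, -13, 15, -44, -8, 97]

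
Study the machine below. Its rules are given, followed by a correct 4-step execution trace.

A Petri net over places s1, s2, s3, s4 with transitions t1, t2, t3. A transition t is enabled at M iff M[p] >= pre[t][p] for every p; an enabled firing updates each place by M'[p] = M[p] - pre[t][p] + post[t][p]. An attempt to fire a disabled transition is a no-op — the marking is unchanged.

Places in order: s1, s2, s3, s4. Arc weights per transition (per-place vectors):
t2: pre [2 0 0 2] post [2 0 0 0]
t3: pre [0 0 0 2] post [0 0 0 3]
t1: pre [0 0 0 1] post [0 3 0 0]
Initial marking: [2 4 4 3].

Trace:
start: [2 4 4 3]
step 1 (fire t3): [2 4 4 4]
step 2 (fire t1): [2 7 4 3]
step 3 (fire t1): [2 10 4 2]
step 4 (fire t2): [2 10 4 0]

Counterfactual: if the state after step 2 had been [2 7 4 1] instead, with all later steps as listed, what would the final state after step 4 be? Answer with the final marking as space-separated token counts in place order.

2 10 4 0

state after step 2 := [2 7 4 1]
step 3 (fire t1): [2 10 4 0]
step 4 (fire t2): [2 10 4 0]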